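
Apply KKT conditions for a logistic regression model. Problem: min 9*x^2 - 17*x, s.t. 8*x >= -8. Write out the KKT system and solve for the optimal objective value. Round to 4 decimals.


Step 1: Try lambda = 0 (constraint inactive).
Stationarity: 2*9*x - 17 = 0
x* = 17/(2*9) = 17/18 = 0.9444 (rounded; the exact value 17/18 is used below)
Check constraint: 8*0.9444 = 7.5552 >= -8 -- satisfied.
Step 2: Compute optimal value.
f(x*) = 9*(17/18)^2 - 17*(17/18) = -8.0278


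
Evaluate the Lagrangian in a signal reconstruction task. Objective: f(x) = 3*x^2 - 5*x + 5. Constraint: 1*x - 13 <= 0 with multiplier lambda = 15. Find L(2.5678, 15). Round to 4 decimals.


Step 1: Evaluate f(x).
f(2.5678) = 3*2.5678^2 - 5*2.5678 + 5 = 11.9418
Step 2: Evaluate g(x).
g(2.5678) = 1*2.5678 - 13 = -10.4322
Step 3: Compute Lagrangian.
L = 11.9418 + 15*-10.4322 = -144.5412


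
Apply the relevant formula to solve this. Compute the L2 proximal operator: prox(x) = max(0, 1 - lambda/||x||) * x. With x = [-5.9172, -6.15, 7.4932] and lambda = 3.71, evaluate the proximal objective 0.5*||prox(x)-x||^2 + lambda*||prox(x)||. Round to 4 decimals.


Step 1: Compute ||x||.
||x|| = 11.3571
Step 2: Compute scaling factor.
scale = max(0, 1 - 3.71/11.3571) = 0.6733
Step 3: prox(x) = [-3.9842, -4.141, 5.0454]
||prox(x)|| = 7.6471
Step 4: Proximal objective.
0.5*||prox-x||^2 = 6.8821
lambda*||prox|| = 28.3707
Total = 35.2528


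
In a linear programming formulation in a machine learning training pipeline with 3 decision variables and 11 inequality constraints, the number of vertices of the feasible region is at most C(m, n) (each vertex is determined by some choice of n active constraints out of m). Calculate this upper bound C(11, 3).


Each vertex corresponds to some choice of n active constraints out of m, so the number of vertices is at most C(m, n) = m! / (n!(m-n)!).
m = 11, n = 3
Numerator: 11 * 10 * 9
Denominator: 3! = 6
C(11, 3) = 165


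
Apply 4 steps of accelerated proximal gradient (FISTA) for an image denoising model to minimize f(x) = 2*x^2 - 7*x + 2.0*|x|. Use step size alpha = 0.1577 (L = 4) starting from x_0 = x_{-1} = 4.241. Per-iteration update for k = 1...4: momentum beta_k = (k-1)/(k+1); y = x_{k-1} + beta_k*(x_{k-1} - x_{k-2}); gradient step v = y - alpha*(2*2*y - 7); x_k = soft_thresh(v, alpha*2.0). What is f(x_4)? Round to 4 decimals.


FISTA on f(x) = 2*x^2 - 7*x + 2.0*|x|
L = 4, alpha = 0.1577
Iteration 1: beta = 0.0, y = 4.241 + 0.0*(4.241 - 4.241) = 4.241
  grad(y) = 9.964, v = y - alpha*grad = 2.6697
  prox(v) = soft_thresh(2.6697, 0.3154) = 2.3543
Iteration 2: beta = 0.3333, y = 2.3543 + 0.3333*(2.3543 - 4.241) = 1.7254
  grad(y) = -0.0985, v = y - alpha*grad = 1.7409
  prox(v) = soft_thresh(1.7409, 0.3154) = 1.4255
Iteration 3: beta = 0.5, y = 1.4255 + 0.5*(1.4255 - 2.3543) = 0.9611
  grad(y) = -3.1555, v = y - alpha*grad = 1.4587
  prox(v) = soft_thresh(1.4587, 0.3154) = 1.1433
Iteration 4: beta = 0.6, y = 1.1433 + 0.6*(1.1433 - 1.4255) = 0.974
  grad(y) = -3.1038, v = y - alpha*grad = 1.4635
  prox(v) = soft_thresh(1.4635, 0.3154) = 1.1481
f(x_4) = 2*1.1481^2 - 7*1.1481 + 2.0*|1.1481| = -3.1042


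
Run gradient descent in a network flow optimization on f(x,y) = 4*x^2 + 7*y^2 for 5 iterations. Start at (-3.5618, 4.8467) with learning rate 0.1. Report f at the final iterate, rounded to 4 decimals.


Gradient descent on f(x,y) = 4*x^2 + 7*y^2.
Starting point: (-3.5618, 4.8467), alpha = 0.1
Step 1: grad_x = 2*4*-3.5618 = -28.4944, grad_y = 2*7*4.8467 = 67.8538
  x_1 = -3.5618 - 0.1*-28.4944 = -0.7124
  y_1 = 4.8467 - 0.1*67.8538 = -1.9387
Step 2: grad_x = 2*4*-0.7124 = -5.6989, grad_y = 2*7*-1.9387 = -27.1415
  x_2 = -0.7124 - 0.1*-5.6989 = -0.1425
  y_2 = -1.9387 - 0.1*-27.1415 = 0.7755
Step 3: grad_x = 2*4*-0.1425 = -1.1398, grad_y = 2*7*0.7755 = 10.8566
  x_3 = -0.1425 - 0.1*-1.1398 = -0.0285
  y_3 = 0.7755 - 0.1*10.8566 = -0.3102
Step 4: grad_x = 2*4*-0.0285 = -0.228, grad_y = 2*7*-0.3102 = -4.3426
  x_4 = -0.0285 - 0.1*-0.228 = -0.0057
  y_4 = -0.3102 - 0.1*-4.3426 = 0.1241
Step 5: grad_x = 2*4*-0.0057 = -0.0456, grad_y = 2*7*0.1241 = 1.7371
  x_5 = -0.0057 - 0.1*-0.0456 = -0.0011
  y_5 = 0.1241 - 0.1*1.7371 = -0.0496
f(-0.0011, -0.0496) = 4*(-0.0011)^2 + 7*(-0.0496)^2 = 0.0172


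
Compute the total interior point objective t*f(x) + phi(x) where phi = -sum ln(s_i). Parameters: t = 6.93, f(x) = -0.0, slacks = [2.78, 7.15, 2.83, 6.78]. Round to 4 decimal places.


Step 1: Compute log-barrier.
ln values: [1.0225, 1.9671, 1.0403, 1.914]
phi = -(1.0225 + 1.9671 + 1.0403 + 1.914) = -5.9438
Step 2: Compute augmented objective.
t*f(x) = 6.93*-0.0 = -0.0
Total = -0.0 - 5.9438 = -5.9438


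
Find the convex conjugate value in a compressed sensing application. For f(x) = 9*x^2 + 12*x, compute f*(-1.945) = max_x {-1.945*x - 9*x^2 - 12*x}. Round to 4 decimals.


f*(y) = sup_x {y*x - a*x^2 - b*x} = sup_x {(y-b)*x - a*x^2}
FOC: (y - b) - 2a*x = 0 => x* = (y - b)/(2a)
x* = (-1.945 - 12)/(2*9) = -0.7747
f*(-1.945) = (y-b)^2/(4a) = (-1.945 - 12)^2/(4*9)
= 194.463/36 = 5.4018


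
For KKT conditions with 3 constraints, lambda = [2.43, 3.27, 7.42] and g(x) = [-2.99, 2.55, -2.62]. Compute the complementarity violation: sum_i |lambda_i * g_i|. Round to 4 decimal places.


KKT complementary slackness check:
lambda_1 * g_1 = 2.43 * -2.99 = -7.2657
lambda_2 * g_2 = 3.27 * 2.55 = 8.3385
lambda_3 * g_3 = 7.42 * -2.62 = -19.4404
Total violation = 7.2657 + 8.3385 + 19.4404 = 35.0446


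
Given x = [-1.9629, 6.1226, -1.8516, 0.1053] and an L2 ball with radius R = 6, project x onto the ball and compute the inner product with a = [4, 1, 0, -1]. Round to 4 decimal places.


Step 1: Compute ||x|| (intermediates to 6 decimals).
||x|| = sqrt((-1.9629)^2 + 6.1226^2 + (-1.8516)^2 + 0.1053^2) = 6.69169
Step 2: Project.
Since ||x|| > R, scale = R/||x|| = 6/6.69169 = 0.896634, proj(x) = scale * x
proj(x) = [-1.760003, 5.489731, -1.660208, 0.094416]
Step 3: Dot product.
a^T * proj(x) = 4*(-1.760003) + 1*5.489731 + 0*(-1.660208) - 1*0.094416 = -1.6447


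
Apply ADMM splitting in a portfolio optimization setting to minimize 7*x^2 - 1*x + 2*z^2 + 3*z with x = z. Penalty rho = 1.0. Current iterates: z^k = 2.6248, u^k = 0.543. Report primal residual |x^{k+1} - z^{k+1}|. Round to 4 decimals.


ADMM iteration with rho = 1.0, z^k = 2.6248, u^k = 0.543
Step 1: x-update.
Minimize 7*x^2 - 1*x + (1.0/2)*(x - 2.6248 + 0.543)^2
FOC: (2*7 + 1.0)*x = 1 + 1.0*(2.6248 - 0.543)
x^{k+1} = 0.2055
Step 2: z-update.
Minimize 2*z^2 + 3*z + (1.0/2)*(0.2055 - z + 0.543)^2
FOC: (2*2 + 1.0)*z = -3 + 1.0*(0.2055 + 0.543)
z^{k+1} = -0.4503
Step 3: u-update.
u^{k+1} = 0.543 + 0.2055 + 0.4503 = 1.1988
Step 4: Primal residual = |0.2055 + 0.4503| = 0.6558


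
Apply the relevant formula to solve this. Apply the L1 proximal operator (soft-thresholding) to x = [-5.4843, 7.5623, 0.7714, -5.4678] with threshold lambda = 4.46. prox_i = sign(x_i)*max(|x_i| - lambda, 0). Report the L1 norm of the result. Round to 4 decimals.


Soft-thresholding with lambda = 4.46:
prox(-5.4843) = sign(-5.4843)*max(|-5.4843| - 4.46, 0) = -1.0243
prox(7.5623) = sign(7.5623)*max(|7.5623| - 4.46, 0) = 3.1023
prox(0.7714) = sign(0.7714)*max(|0.7714| - 4.46, 0) = 0.0
prox(-5.4678) = sign(-5.4678)*max(|-5.4678| - 4.46, 0) = -1.0078
prox(x) = [-1.0243, 3.1023, 0.0, -1.0078]
||prox(x)||_1 = 1.0243 + 3.1023 + 0.0 + 1.0078 = 5.1344


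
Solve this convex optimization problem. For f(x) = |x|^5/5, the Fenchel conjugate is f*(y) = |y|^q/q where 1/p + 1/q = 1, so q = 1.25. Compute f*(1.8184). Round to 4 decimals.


The conjugate exponent q satisfies 1/p + 1/q = 1.
p = 5, so q = 5/(5 - 1) = 1.25
|y|^q = 1.8184^1.25 = 2.1116
f*(1.8184) = 2.1116 / 1.25 = 1.6893


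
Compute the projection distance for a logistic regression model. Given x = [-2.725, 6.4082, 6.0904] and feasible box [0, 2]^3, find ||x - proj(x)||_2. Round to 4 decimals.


Project each component onto [0, 2].
clip(-2.725) = 0.0, clip(6.4082) = 2.0, clip(6.0904) = 2.0
Projection = [0.0, 2.0, 2.0]
Squared diffs: [7.4256, 19.4322, 16.7314]
Distance = sqrt(43.5892) = 6.6022


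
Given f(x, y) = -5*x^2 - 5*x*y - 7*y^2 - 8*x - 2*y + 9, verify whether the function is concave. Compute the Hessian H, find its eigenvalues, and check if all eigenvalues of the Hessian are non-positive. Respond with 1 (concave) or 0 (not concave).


The Hessian of f(x,y) = -5*x^2 - 5*x*y - 7*y^2 - 8*x - 2*y + 9 is:
H = [[-10, -5], [-5, -14]]
Trace = -10 - 14 = -24
Determinant = -10*-14 - (-5)^2 = 115
Discriminant = (-24)^2 - 4*115 = 116.0
Eigenvalues: lambda_1 = -17.3852, lambda_2 = -6.6148
The function is concave.

1


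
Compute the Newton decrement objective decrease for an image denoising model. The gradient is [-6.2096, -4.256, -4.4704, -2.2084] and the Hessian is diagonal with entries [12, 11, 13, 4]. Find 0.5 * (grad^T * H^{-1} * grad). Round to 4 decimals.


Step 1: H is diagonal, so H^(-1) * g = [-0.5175, -0.3869, -0.3439, -0.5521].
Step 2: g^T H^(-1) g = sum_i g_i^2 / H_ii
  = (-6.2096)^2/12 + (-4.256)^2/11 + (-4.4704)^2/13 + (-2.2084)^2/4
  = 3.2133 + 1.6467 + 1.5373 + 1.2193 = 7.6165
Step 3: Objective decrease = 0.5 * g^T H^(-1) g = 3.8082


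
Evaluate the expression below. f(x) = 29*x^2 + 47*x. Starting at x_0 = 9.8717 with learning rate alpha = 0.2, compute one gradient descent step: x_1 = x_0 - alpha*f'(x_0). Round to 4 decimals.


We compute the gradient at x_0 and apply the update.
f'(x) = 58*x + 47
f'(9.8717) = 58*9.8717 + 47 = 619.5586
x_1 = 9.8717 - 0.2*619.5586 = -114.04


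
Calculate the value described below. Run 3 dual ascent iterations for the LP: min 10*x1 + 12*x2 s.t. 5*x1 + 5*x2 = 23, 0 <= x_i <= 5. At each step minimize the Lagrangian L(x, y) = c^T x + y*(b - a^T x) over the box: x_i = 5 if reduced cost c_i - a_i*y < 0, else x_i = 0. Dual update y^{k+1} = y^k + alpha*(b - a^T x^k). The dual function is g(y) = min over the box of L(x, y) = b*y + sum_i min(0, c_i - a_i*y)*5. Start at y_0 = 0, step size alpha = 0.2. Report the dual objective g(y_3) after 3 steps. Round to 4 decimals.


Dual ascent for LP: min 10*x1 + 12*x2, 5*x1 + 5*x2 = 23, 0 <= x_i <= 5
Step 1: y^k = 0.0, reduced costs: (10.0, 12.0)
  x^k = (0.0, 0.0), subgradient = b - a^T x = 23.0
  y^{k+1} = 0.0 + 0.2*23.0 = 4.6
Step 2: y^k = 4.6, reduced costs: (-13.0, -11.0)
  x^k = (5.0, 5.0), subgradient = b - a^T x = -27.0
  y^{k+1} = 4.6 + 0.2*-27.0 = -0.8
Step 3: y^k = -0.8, reduced costs: (14.0, 16.0)
  x^k = (0.0, 0.0), subgradient = b - a^T x = 23.0
  y^{k+1} = -0.8 + 0.2*23.0 = 3.8
Dual objective at y_3 = 3.8: reduced costs (-9.0, -7.0), box minimizer x = (5.0, 5.0)
g(y_3) = b*y + (c1 - a1*y)*x1 + (c2 - a2*y)*x2 = 23*3.8 + (-9.0)*5.0 + (-7.0)*5.0 = 87.4 - 45.0 - 35.0 = 7.4


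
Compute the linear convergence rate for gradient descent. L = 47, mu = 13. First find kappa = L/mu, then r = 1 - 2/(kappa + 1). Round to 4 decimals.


Step 1: Compute the condition number.
kappa = L/mu = 47/13 = 3.6154
Step 2: Compute the convergence rate.
r = 1 - 2/(kappa + 1) = 1 - 2*mu/(L + mu) = (L - mu)/(L + mu) = 34/60 = 0.5667


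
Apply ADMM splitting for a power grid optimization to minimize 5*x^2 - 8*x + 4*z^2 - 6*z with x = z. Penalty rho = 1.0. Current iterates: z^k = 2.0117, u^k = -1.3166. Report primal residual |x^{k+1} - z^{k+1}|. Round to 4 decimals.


ADMM iteration with rho = 1.0, z^k = 2.0117, u^k = -1.3166
Step 1: x-update.
Minimize 5*x^2 - 8*x + (1.0/2)*(x - 2.0117 - 1.3166)^2
FOC: (2*5 + 1.0)*x = 8 + 1.0*(2.0117 + 1.3166)
x^{k+1} = 1.0298
Step 2: z-update.
Minimize 4*z^2 - 6*z + (1.0/2)*(1.0298 - z - 1.3166)^2
FOC: (2*4 + 1.0)*z = 6 + 1.0*(1.0298 - 1.3166)
z^{k+1} = 0.6348
Step 3: u-update.
u^{k+1} = -1.3166 + 1.0298 - 0.6348 = -0.9216
Step 4: Primal residual = |1.0298 - 0.6348| = 0.395


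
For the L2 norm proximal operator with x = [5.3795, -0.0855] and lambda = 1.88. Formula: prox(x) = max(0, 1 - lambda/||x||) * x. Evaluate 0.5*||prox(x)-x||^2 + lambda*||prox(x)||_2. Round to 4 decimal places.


Step 1: Compute ||x||.
||x|| = 5.3802
Step 2: Compute scaling factor.
scale = max(0, 1 - 1.88/5.3802) = 0.6506
Step 3: prox(x) = [3.4997, -0.0556]
||prox(x)|| = 3.5002
Step 4: Proximal objective.
0.5*||prox-x||^2 = 1.7672
lambda*||prox|| = 6.5804
Total = 8.3475


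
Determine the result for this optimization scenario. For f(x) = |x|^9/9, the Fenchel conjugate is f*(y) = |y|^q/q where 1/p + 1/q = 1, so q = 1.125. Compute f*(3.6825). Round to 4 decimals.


The conjugate exponent q satisfies 1/p + 1/q = 1.
p = 9, so q = 9/(9 - 1) = 1.125
|y|^q = 3.6825^1.125 = 4.3342
f*(3.6825) = 4.3342 / 1.125 = 3.8526


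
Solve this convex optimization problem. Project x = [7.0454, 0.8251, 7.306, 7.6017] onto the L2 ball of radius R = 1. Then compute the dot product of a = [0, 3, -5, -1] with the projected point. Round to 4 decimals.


Step 1: Compute ||x|| (intermediates to 6 decimals).
||x|| = sqrt(7.0454^2 + 0.8251^2 + 7.306^2 + 7.6017^2) = 12.707554
Step 2: Project.
Since ||x|| > R, scale = R/||x|| = 1/12.707554 = 0.078693, proj(x) = scale * x
proj(x) = [0.554424, 0.06493, 0.574931, 0.598201]
Step 3: Dot product.
a^T * proj(x) = 0*0.554424 + 3*0.06493 - 5*0.574931 - 1*0.598201 = -3.2781


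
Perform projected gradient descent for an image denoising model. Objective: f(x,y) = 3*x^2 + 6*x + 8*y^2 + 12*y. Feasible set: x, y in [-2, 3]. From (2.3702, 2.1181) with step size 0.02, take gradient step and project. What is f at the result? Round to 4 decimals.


Step 1: Compute gradient at (2.3702, 2.1181).
grad_x = 2*3*2.3702 + 6 = 20.2212
grad_y = 2*8*2.1181 + 12 = 45.8896
Step 2: Gradient step.
x_raw = 2.3702 - 0.02*20.2212 = 1.9658
y_raw = 2.1181 - 0.02*45.8896 = 1.2003
Step 3: Project onto [-2, 3].
x_proj = clip(1.9658) = 1.9658
y_proj = clip(1.2003) = 1.2003
Step 4: Evaluate f.
f(1.9658, 1.2003) = 49.3171


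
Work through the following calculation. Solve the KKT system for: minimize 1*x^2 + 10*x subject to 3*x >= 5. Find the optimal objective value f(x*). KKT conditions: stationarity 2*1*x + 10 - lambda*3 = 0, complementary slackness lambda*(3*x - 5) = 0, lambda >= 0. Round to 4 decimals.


Step 1: Try lambda = 0 (constraint inactive).
x_unc = -10/(2*1) = -5.0
Check: 3*-5.0 = -15.0 < 5 -- violated!
Step 2: Constraint must be active: 3*x = 5
x* = 5/3 = 1.6667 (rounded; the exact value 5/3 is used below)
lambda = (2*1*(5/3) + 10)/3 = 4.4444
Step 3: Compute optimal value.
f(x*) = 1*(5/3)^2 + 10*(5/3) = 19.4444


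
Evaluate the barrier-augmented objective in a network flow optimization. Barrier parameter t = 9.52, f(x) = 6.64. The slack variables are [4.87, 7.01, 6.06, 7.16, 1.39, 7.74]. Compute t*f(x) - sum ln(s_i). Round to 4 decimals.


Step 1: Compute log-barrier.
ln values: [1.5831, 1.9473, 1.8017, 1.9685, 0.3293, 2.0464]
phi = -(1.5831 + 1.9473 + 1.8017 + 1.9685 + 0.3293 + 2.0464) = -9.6764
Step 2: Compute augmented objective.
t*f(x) = 9.52*6.64 = 63.2128
Total = 63.2128 - 9.6764 = 53.5364


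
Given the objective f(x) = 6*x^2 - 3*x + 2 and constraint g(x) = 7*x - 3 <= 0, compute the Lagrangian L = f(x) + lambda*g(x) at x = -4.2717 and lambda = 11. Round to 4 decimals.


Step 1: Evaluate f(x).
f(-4.2717) = 6*(-4.2717)^2 - 3*(-4.2717) + 2 = 124.2996
Step 2: Evaluate g(x).
g(-4.2717) = 7*-4.2717 - 3 = -32.9019
Step 3: Compute Lagrangian.
L = 124.2996 + 11*-32.9019 = -237.6213


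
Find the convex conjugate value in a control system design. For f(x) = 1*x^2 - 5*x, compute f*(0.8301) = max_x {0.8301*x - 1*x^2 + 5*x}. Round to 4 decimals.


f*(y) = sup_x {y*x - a*x^2 - b*x} = sup_x {(y-b)*x - a*x^2}
FOC: (y - b) - 2a*x = 0 => x* = (y - b)/(2a)
x* = (0.8301 + 5)/(2*1) = 2.9151
f*(0.8301) = (y-b)^2/(4a) = (0.8301 + 5)^2/(4*1)
= 33.9901/4 = 8.4975


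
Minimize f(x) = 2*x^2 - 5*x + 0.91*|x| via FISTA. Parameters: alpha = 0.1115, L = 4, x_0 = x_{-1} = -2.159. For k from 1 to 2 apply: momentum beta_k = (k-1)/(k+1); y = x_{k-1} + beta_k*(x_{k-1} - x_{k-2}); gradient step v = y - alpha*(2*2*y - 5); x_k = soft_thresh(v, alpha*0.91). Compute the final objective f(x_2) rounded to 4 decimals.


FISTA on f(x) = 2*x^2 - 5*x + 0.91*|x|
L = 4, alpha = 0.1115
Iteration 1: beta = 0.0, y = -2.159 + 0.0*(-2.159 + 2.159) = -2.159
  grad(y) = -13.636, v = y - alpha*grad = -0.6386
  prox(v) = soft_thresh(-0.6386, 0.1015) = -0.5371
Iteration 2: beta = 0.3333, y = -0.5371 + 0.3333*(-0.5371 + 2.159) = 0.0035
  grad(y) = -4.986, v = y - alpha*grad = 0.5594
  prox(v) = soft_thresh(0.5594, 0.1015) = 0.458
f(x_2) = 2*0.458^2 - 5*0.458 + 0.91*|0.458| = -1.4536


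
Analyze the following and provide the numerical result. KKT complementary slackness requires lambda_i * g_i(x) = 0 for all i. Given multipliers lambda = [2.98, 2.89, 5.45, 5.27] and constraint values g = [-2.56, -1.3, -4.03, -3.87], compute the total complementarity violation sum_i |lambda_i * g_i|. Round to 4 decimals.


KKT complementary slackness check:
lambda_1 * g_1 = 2.98 * -2.56 = -7.6288
lambda_2 * g_2 = 2.89 * -1.3 = -3.757
lambda_3 * g_3 = 5.45 * -4.03 = -21.9635
lambda_4 * g_4 = 5.27 * -3.87 = -20.3949
Total violation = 7.6288 + 3.757 + 21.9635 + 20.3949 = 53.7442


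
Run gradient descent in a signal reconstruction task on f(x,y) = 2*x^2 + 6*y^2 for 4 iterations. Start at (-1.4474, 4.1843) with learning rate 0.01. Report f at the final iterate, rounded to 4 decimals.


Gradient descent on f(x,y) = 2*x^2 + 6*y^2.
Starting point: (-1.4474, 4.1843), alpha = 0.01
Step 1: grad_x = 2*2*-1.4474 = -5.7896, grad_y = 2*6*4.1843 = 50.2116
  x_1 = -1.4474 - 0.01*-5.7896 = -1.3895
  y_1 = 4.1843 - 0.01*50.2116 = 3.6822
Step 2: grad_x = 2*2*-1.3895 = -5.558, grad_y = 2*6*3.6822 = 44.1862
  x_2 = -1.3895 - 0.01*-5.558 = -1.3339
  y_2 = 3.6822 - 0.01*44.1862 = 3.2403
Step 3: grad_x = 2*2*-1.3339 = -5.3357, grad_y = 2*6*3.2403 = 38.8839
  x_3 = -1.3339 - 0.01*-5.3357 = -1.2806
  y_3 = 3.2403 - 0.01*38.8839 = 2.8515
Step 4: grad_x = 2*2*-1.2806 = -5.1223, grad_y = 2*6*2.8515 = 34.2178
  x_4 = -1.2806 - 0.01*-5.1223 = -1.2293
  y_4 = 2.8515 - 0.01*34.2178 = 2.5093
f(-1.2293, 2.5093) = 2*(-1.2293)^2 + 6*2.5093^2 = 40.8023


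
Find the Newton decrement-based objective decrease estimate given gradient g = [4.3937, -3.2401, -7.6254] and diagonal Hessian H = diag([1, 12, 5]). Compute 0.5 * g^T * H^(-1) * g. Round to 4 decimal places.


Step 1: H is diagonal, so H^(-1) * g = [4.3937, -0.27, -1.5251].
Step 2: g^T H^(-1) g = sum_i g_i^2 / H_ii
  = (4.3937)^2/1 + (-3.2401)^2/12 + (-7.6254)^2/5
  = 19.3046 + 0.8749 + 11.6293 = 31.8088
Step 3: Objective decrease = 0.5 * g^T H^(-1) g = 15.9044


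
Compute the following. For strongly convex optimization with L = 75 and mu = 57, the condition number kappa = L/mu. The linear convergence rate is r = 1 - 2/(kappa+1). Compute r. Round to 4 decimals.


Step 1: Compute the condition number.
kappa = L/mu = 75/57 = 1.3158
Step 2: Compute the convergence rate.
r = 1 - 2/(kappa + 1) = 1 - 2*mu/(L + mu) = (L - mu)/(L + mu) = 18/132 = 0.1364


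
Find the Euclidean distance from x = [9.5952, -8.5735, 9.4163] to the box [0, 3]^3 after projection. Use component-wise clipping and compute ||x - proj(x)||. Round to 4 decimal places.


Project each component onto [0, 3].
clip(9.5952) = 3.0, clip(-8.5735) = 0.0, clip(9.4163) = 3.0
Projection = [3.0, 0.0, 3.0]
Squared diffs: [43.4967, 73.5049, 41.1689]
Distance = sqrt(158.1705) = 12.5766


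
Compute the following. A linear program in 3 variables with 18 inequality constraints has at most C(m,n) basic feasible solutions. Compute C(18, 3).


Each vertex corresponds to some choice of n active constraints out of m, so the number of vertices is at most C(m, n) = m! / (n!(m-n)!).
m = 18, n = 3
Numerator: 18 * 17 * 16
Denominator: 3! = 6
C(18, 3) = 816


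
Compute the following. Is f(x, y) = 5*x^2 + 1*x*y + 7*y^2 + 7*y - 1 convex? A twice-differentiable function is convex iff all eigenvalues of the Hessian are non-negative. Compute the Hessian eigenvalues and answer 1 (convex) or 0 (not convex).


The Hessian of f(x,y) = 5*x^2 + 1*x*y + 7*y^2 + 7*y - 1 is:
H = [[10, 1], [1, 14]]
Trace = 10 + 14 = 24
Determinant = 10*14 - (1)^2 = 139
Discriminant = (24)^2 - 4*139 = 20.0
Eigenvalues: lambda_1 = 9.7639, lambda_2 = 14.2361
The function is convex.

1


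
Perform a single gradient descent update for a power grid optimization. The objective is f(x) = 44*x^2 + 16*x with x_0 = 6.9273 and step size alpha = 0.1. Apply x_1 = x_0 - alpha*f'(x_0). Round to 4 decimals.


We compute the gradient at x_0 and apply the update.
f'(x) = 88*x + 16
f'(6.9273) = 88*6.9273 + 16 = 625.6024
x_1 = 6.9273 - 0.1*625.6024 = -55.6329


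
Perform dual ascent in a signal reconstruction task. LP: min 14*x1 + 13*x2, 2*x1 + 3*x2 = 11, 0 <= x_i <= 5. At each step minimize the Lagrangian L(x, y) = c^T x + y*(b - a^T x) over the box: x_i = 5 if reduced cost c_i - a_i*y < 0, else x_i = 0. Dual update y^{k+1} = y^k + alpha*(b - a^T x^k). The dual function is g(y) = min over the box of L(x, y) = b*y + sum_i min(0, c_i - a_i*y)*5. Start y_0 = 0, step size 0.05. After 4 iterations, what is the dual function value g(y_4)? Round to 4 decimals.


Dual ascent for LP: min 14*x1 + 13*x2, 2*x1 + 3*x2 = 11, 0 <= x_i <= 5
Step 1: y^k = 0.0, reduced costs: (14.0, 13.0)
  x^k = (0.0, 0.0), subgradient = b - a^T x = 11.0
  y^{k+1} = 0.0 + 0.05*11.0 = 0.55
Step 2: y^k = 0.55, reduced costs: (12.9, 11.35)
  x^k = (0.0, 0.0), subgradient = b - a^T x = 11.0
  y^{k+1} = 0.55 + 0.05*11.0 = 1.1
Step 3: y^k = 1.1, reduced costs: (11.8, 9.7)
  x^k = (0.0, 0.0), subgradient = b - a^T x = 11.0
  y^{k+1} = 1.1 + 0.05*11.0 = 1.65
Step 4: y^k = 1.65, reduced costs: (10.7, 8.05)
  x^k = (0.0, 0.0), subgradient = b - a^T x = 11.0
  y^{k+1} = 1.65 + 0.05*11.0 = 2.2
Dual objective at y_4 = 2.2: reduced costs (9.6, 6.4), box minimizer x = (0.0, 0.0)
g(y_4) = b*y + (c1 - a1*y)*x1 + (c2 - a2*y)*x2 = 11*2.2 + 9.6*0.0 + 6.4*0.0 = 24.2 + 0.0 + 0.0 = 24.2


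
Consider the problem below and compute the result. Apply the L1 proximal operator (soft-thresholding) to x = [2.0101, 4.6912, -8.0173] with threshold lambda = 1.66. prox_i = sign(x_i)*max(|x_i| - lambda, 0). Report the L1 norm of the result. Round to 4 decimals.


Soft-thresholding with lambda = 1.66:
prox(2.0101) = sign(2.0101)*max(|2.0101| - 1.66, 0) = 0.3501
prox(4.6912) = sign(4.6912)*max(|4.6912| - 1.66, 0) = 3.0312
prox(-8.0173) = sign(-8.0173)*max(|-8.0173| - 1.66, 0) = -6.3573
prox(x) = [0.3501, 3.0312, -6.3573]
||prox(x)||_1 = 0.3501 + 3.0312 + 6.3573 = 9.7386


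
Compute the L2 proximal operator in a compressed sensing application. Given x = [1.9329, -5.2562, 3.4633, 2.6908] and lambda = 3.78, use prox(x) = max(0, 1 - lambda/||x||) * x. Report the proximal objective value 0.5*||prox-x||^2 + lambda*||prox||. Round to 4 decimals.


Step 1: Compute ||x||.
||x|| = 7.1133
Step 2: Compute scaling factor.
scale = max(0, 1 - 3.78/7.1133) = 0.4686
Step 3: prox(x) = [0.9058, -2.463, 1.6229, 1.2609]
||prox(x)|| = 3.3333
Step 4: Proximal objective.
0.5*||prox-x||^2 = 7.1442
lambda*||prox|| = 12.5999
Total = 19.744


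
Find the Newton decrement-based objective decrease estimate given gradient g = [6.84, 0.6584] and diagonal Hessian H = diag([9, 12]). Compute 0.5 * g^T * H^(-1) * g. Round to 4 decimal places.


Step 1: H is diagonal, so H^(-1) * g = [0.76, 0.0549].
Step 2: g^T H^(-1) g = sum_i g_i^2 / H_ii
  = (6.84)^2/9 + (0.6584)^2/12
  = 5.1984 + 0.0361 = 5.2345
Step 3: Objective decrease = 0.5 * g^T H^(-1) g = 2.6173


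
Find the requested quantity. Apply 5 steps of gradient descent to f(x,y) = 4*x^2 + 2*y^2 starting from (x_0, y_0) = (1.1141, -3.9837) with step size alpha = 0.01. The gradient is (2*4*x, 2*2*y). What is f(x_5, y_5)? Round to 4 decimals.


Gradient descent on f(x,y) = 4*x^2 + 2*y^2.
Starting point: (1.1141, -3.9837), alpha = 0.01
Step 1: grad_x = 2*4*1.1141 = 8.9128, grad_y = 2*2*-3.9837 = -15.9348
  x_1 = 1.1141 - 0.01*8.9128 = 1.025
  y_1 = -3.9837 - 0.01*-15.9348 = -3.8244
Step 2: grad_x = 2*4*1.025 = 8.1998, grad_y = 2*2*-3.8244 = -15.2974
  x_2 = 1.025 - 0.01*8.1998 = 0.943
  y_2 = -3.8244 - 0.01*-15.2974 = -3.6714
Step 3: grad_x = 2*4*0.943 = 7.5438, grad_y = 2*2*-3.6714 = -14.6855
  x_3 = 0.943 - 0.01*7.5438 = 0.8675
  y_3 = -3.6714 - 0.01*-14.6855 = -3.5245
Step 4: grad_x = 2*4*0.8675 = 6.9403, grad_y = 2*2*-3.5245 = -14.0981
  x_4 = 0.8675 - 0.01*6.9403 = 0.7981
  y_4 = -3.5245 - 0.01*-14.0981 = -3.3835
Step 5: grad_x = 2*4*0.7981 = 6.3851, grad_y = 2*2*-3.3835 = -13.5342
  x_5 = 0.7981 - 0.01*6.3851 = 0.7343
  y_5 = -3.3835 - 0.01*-13.5342 = -3.2482
f(0.7343, -3.2482) = 4*0.7343^2 + 2*(-3.2482)^2 = 23.2583


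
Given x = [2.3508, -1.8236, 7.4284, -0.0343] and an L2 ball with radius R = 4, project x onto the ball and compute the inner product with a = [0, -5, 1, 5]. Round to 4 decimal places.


Step 1: Compute ||x|| (intermediates to 6 decimals).
||x|| = sqrt(2.3508^2 + (-1.8236)^2 + 7.4284^2 + (-0.0343)^2) = 8.00213
Step 2: Project.
Since ||x|| > R, scale = R/||x|| = 4/8.00213 = 0.499867, proj(x) = scale * x
proj(x) = [1.175087, -0.911557, 3.713212, -0.017145]
Step 3: Dot product.
a^T * proj(x) = 0*1.175087 - 5*(-0.911557) + 1*3.713212 + 5*(-0.017145) = 8.1853


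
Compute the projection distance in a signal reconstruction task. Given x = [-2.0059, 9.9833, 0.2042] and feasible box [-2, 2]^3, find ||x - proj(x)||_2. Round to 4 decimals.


Project each component onto [-2, 2].
clip(-2.0059) = -2.0, clip(9.9833) = 2.0, clip(0.2042) = 0.2042
Projection = [-2.0, 2.0, 0.2042]
Squared diffs: [0.0, 63.7331, 0.0]
Distance = sqrt(63.7331) = 7.9833


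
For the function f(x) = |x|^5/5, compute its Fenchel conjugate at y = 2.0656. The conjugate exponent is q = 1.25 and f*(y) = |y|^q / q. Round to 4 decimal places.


The conjugate exponent q satisfies 1/p + 1/q = 1.
p = 5, so q = 5/(5 - 1) = 1.25
|y|^q = 2.0656^1.25 = 2.4763
f*(2.0656) = 2.4763 / 1.25 = 1.9811


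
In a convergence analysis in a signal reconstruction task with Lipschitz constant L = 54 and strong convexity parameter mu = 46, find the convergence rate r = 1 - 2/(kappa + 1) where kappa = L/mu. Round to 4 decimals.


Step 1: Compute the condition number.
kappa = L/mu = 54/46 = 1.1739
Step 2: Compute the convergence rate.
r = 1 - 2/(kappa + 1) = 1 - 2*mu/(L + mu) = (L - mu)/(L + mu) = 8/100 = 0.08


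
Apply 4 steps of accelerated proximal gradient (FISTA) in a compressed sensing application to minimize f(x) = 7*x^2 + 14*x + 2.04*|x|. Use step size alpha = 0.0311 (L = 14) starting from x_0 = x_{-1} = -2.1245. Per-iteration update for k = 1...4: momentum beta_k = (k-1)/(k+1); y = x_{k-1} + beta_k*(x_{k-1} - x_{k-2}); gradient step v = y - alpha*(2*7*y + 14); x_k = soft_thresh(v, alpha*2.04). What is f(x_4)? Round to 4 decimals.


FISTA on f(x) = 7*x^2 + 14*x + 2.04*|x|
L = 14, alpha = 0.0311
Iteration 1: beta = 0.0, y = -2.1245 + 0.0*(-2.1245 + 2.1245) = -2.1245
  grad(y) = -15.743, v = y - alpha*grad = -1.6349
  prox(v) = soft_thresh(-1.6349, 0.0634) = -1.5714
Iteration 2: beta = 0.3333, y = -1.5714 + 0.3333*(-1.5714 + 2.1245) = -1.3871
  grad(y) = -5.4194, v = y - alpha*grad = -1.2186
  prox(v) = soft_thresh(-1.2186, 0.0634) = -1.1551
Iteration 3: beta = 0.5, y = -1.1551 + 0.5*(-1.1551 + 1.5714) = -0.9469
  grad(y) = 0.7428, v = y - alpha*grad = -0.97
  prox(v) = soft_thresh(-0.97, 0.0634) = -0.9066
Iteration 4: beta = 0.6, y = -0.9066 + 0.6*(-0.9066 + 1.1551) = -0.7575
  grad(y) = 3.3951, v = y - alpha*grad = -0.8631
  prox(v) = soft_thresh(-0.8631, 0.0634) = -0.7996
f(x_4) = 7*(-0.7996)^2 + 14*(-0.7996) + 2.04*|-0.7996| = -5.0877


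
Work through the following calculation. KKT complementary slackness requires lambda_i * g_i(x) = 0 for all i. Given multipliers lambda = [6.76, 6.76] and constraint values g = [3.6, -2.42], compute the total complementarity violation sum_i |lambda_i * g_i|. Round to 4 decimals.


KKT complementary slackness check:
lambda_1 * g_1 = 6.76 * 3.6 = 24.336
lambda_2 * g_2 = 6.76 * -2.42 = -16.3592
Total violation = 24.336 + 16.3592 = 40.6952


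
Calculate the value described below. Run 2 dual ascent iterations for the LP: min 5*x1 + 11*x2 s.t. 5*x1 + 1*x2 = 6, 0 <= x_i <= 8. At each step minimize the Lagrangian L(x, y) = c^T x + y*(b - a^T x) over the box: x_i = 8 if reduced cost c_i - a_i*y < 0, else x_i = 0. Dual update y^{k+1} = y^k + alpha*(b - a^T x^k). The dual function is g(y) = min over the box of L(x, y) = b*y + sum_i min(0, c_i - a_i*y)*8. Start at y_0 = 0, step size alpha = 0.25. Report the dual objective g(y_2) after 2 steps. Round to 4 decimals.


Dual ascent for LP: min 5*x1 + 11*x2, 5*x1 + 1*x2 = 6, 0 <= x_i <= 8
Step 1: y^k = 0.0, reduced costs: (5.0, 11.0)
  x^k = (0.0, 0.0), subgradient = b - a^T x = 6.0
  y^{k+1} = 0.0 + 0.25*6.0 = 1.5
Step 2: y^k = 1.5, reduced costs: (-2.5, 9.5)
  x^k = (8.0, 0.0), subgradient = b - a^T x = -34.0
  y^{k+1} = 1.5 + 0.25*-34.0 = -7.0
Dual objective at y_2 = -7.0: reduced costs (40.0, 18.0), box minimizer x = (0.0, 0.0)
g(y_2) = b*y + (c1 - a1*y)*x1 + (c2 - a2*y)*x2 = 6*(-7.0) + 40.0*0.0 + 18.0*0.0 = -42.0 + 0.0 + 0.0 = -42.0


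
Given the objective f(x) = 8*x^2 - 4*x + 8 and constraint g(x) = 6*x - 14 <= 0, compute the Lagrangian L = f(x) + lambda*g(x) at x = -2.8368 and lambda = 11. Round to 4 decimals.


Step 1: Evaluate f(x).
f(-2.8368) = 8*(-2.8368)^2 - 4*(-2.8368) + 8 = 83.7267
Step 2: Evaluate g(x).
g(-2.8368) = 6*-2.8368 - 14 = -31.0208
Step 3: Compute Lagrangian.
L = 83.7267 + 11*-31.0208 = -257.5021


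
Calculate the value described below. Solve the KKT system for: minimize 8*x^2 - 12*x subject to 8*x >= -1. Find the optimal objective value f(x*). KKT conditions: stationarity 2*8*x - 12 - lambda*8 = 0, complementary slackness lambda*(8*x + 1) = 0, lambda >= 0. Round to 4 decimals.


Step 1: Try lambda = 0 (constraint inactive).
Stationarity: 2*8*x - 12 = 0
x* = 12/(2*8) = 0.75
Check constraint: 8*0.75 = 6.0 >= -1 -- satisfied.
Step 2: Compute optimal value.
f(x*) = 8*0.75^2 - 12*0.75 = -4.5


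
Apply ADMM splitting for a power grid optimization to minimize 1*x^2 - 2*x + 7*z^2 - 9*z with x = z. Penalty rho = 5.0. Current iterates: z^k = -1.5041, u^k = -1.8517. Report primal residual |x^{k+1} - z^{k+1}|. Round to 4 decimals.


ADMM iteration with rho = 5.0, z^k = -1.5041, u^k = -1.8517
Step 1: x-update.
Minimize 1*x^2 - 2*x + (5.0/2)*(x + 1.5041 - 1.8517)^2
FOC: (2*1 + 5.0)*x = 2 + 5.0*(-1.5041 + 1.8517)
x^{k+1} = 0.534
Step 2: z-update.
Minimize 7*z^2 - 9*z + (5.0/2)*(0.534 - z - 1.8517)^2
FOC: (2*7 + 5.0)*z = 9 + 5.0*(0.534 - 1.8517)
z^{k+1} = 0.1269
Step 3: u-update.
u^{k+1} = -1.8517 + 0.534 - 0.1269 = -1.4446
Step 4: Primal residual = |0.534 - 0.1269| = 0.4071


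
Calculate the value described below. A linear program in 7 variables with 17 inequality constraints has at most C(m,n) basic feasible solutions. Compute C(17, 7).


Each vertex corresponds to some choice of n active constraints out of m, so the number of vertices is at most C(m, n) = m! / (n!(m-n)!).
m = 17, n = 7
Numerator: 17 * 16 * 15 * 14 * 13 * 12 * 11
Denominator: 7! = 5040
C(17, 7) = 19448


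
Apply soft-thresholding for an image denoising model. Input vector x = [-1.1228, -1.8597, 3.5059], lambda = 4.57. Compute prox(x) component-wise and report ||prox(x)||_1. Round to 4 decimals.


Soft-thresholding with lambda = 4.57:
prox(-1.1228) = sign(-1.1228)*max(|-1.1228| - 4.57, 0) = 0.0
prox(-1.8597) = sign(-1.8597)*max(|-1.8597| - 4.57, 0) = 0.0
prox(3.5059) = sign(3.5059)*max(|3.5059| - 4.57, 0) = 0.0
prox(x) = [0.0, 0.0, 0.0]
||prox(x)||_1 = 0.0 + 0.0 + 0.0 = 0.0


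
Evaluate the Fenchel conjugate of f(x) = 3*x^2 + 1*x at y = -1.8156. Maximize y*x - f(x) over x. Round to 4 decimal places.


f*(y) = sup_x {y*x - a*x^2 - b*x} = sup_x {(y-b)*x - a*x^2}
FOC: (y - b) - 2a*x = 0 => x* = (y - b)/(2a)
x* = (-1.8156 - 1)/(2*3) = -0.4693
f*(-1.8156) = (y-b)^2/(4a) = (-1.8156 - 1)^2/(4*3)
= 7.9276/12 = 0.6606


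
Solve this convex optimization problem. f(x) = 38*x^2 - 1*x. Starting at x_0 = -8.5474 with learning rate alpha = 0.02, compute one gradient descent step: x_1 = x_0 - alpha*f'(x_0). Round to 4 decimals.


We compute the gradient at x_0 and apply the update.
f'(x) = 76*x - 1
f'(-8.5474) = 76*-8.5474 - 1 = -650.6024
x_1 = -8.5474 - 0.02*-650.6024 = 4.4646


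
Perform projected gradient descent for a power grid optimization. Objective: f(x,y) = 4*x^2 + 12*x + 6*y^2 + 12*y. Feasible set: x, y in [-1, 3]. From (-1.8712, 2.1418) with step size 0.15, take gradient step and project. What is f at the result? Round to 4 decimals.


Step 1: Compute gradient at (-1.8712, 2.1418).
grad_x = 2*4*-1.8712 + 12 = -2.9696
grad_y = 2*6*2.1418 + 12 = 37.7016
Step 2: Gradient step.
x_raw = -1.8712 - 0.15*-2.9696 = -1.4258
y_raw = 2.1418 - 0.15*37.7016 = -3.5134
Step 3: Project onto [-1, 3].
x_proj = clip(-1.4258) = -1.0
y_proj = clip(-3.5134) = -1.0
Step 4: Evaluate f.
f(-1.0, -1.0) = -14.0


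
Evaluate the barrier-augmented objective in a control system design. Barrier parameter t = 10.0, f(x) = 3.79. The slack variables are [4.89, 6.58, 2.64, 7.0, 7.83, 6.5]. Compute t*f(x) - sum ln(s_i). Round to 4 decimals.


Step 1: Compute log-barrier.
ln values: [1.5872, 1.884, 0.9708, 1.9459, 2.058, 1.8718]
phi = -(1.5872 + 1.884 + 0.9708 + 1.9459 + 2.058 + 1.8718) = -10.3177
Step 2: Compute augmented objective.
t*f(x) = 10.0*3.79 = 37.9
Total = 37.9 - 10.3177 = 27.5823


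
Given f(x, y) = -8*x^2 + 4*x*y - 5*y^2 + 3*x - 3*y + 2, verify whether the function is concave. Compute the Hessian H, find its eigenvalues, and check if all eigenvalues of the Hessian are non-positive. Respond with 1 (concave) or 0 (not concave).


The Hessian of f(x,y) = -8*x^2 + 4*x*y - 5*y^2 + 3*x - 3*y + 2 is:
H = [[-16, 4], [4, -10]]
Trace = -16 - 10 = -26
Determinant = -16*-10 - (4)^2 = 144
Discriminant = (-26)^2 - 4*144 = 100.0
Eigenvalues: lambda_1 = -18.0, lambda_2 = -8.0
The function is concave.

1


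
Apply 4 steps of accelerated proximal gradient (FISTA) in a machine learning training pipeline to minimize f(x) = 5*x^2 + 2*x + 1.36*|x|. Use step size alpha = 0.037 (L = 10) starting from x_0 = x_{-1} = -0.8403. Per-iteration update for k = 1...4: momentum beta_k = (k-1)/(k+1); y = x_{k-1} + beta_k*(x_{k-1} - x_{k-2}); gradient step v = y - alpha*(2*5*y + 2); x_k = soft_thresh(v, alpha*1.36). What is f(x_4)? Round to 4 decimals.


FISTA on f(x) = 5*x^2 + 2*x + 1.36*|x|
L = 10, alpha = 0.037
Iteration 1: beta = 0.0, y = -0.8403 + 0.0*(-0.8403 + 0.8403) = -0.8403
  grad(y) = -6.403, v = y - alpha*grad = -0.6034
  prox(v) = soft_thresh(-0.6034, 0.0503) = -0.5531
Iteration 2: beta = 0.3333, y = -0.5531 + 0.3333*(-0.5531 + 0.8403) = -0.4573
  grad(y) = -2.5733, v = y - alpha*grad = -0.3621
  prox(v) = soft_thresh(-0.3621, 0.0503) = -0.3118
Iteration 3: beta = 0.5, y = -0.3118 + 0.5*(-0.3118 + 0.5531) = -0.1912
  grad(y) = 0.0884, v = y - alpha*grad = -0.1944
  prox(v) = soft_thresh(-0.1944, 0.0503) = -0.1441
Iteration 4: beta = 0.6, y = -0.1441 + 0.6*(-0.1441 + 0.3118) = -0.0435
  grad(y) = 1.565, v = y - alpha*grad = -0.1014
  prox(v) = soft_thresh(-0.1014, 0.0503) = -0.0511
f(x_4) = 5*(-0.0511)^2 + 2*(-0.0511) + 1.36*|-0.0511| = -0.0196


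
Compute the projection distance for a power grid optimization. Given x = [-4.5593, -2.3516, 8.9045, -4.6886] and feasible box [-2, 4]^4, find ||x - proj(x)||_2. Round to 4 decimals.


Project each component onto [-2, 4].
clip(-4.5593) = -2.0, clip(-2.3516) = -2.0, clip(8.9045) = 4.0, clip(-4.6886) = -2.0
Projection = [-2.0, -2.0, 4.0, -2.0]
Squared diffs: [6.55, 0.1236, 24.0541, 7.2286]
Distance = sqrt(37.9563) = 6.1609


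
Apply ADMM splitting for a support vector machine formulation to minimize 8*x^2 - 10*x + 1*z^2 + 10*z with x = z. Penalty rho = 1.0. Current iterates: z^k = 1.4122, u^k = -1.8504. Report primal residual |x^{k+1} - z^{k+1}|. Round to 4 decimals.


ADMM iteration with rho = 1.0, z^k = 1.4122, u^k = -1.8504
Step 1: x-update.
Minimize 8*x^2 - 10*x + (1.0/2)*(x - 1.4122 - 1.8504)^2
FOC: (2*8 + 1.0)*x = 10 + 1.0*(1.4122 + 1.8504)
x^{k+1} = 0.7802
Step 2: z-update.
Minimize 1*z^2 + 10*z + (1.0/2)*(0.7802 - z - 1.8504)^2
FOC: (2*1 + 1.0)*z = -10 + 1.0*(0.7802 - 1.8504)
z^{k+1} = -3.6901
Step 3: u-update.
u^{k+1} = -1.8504 + 0.7802 + 3.6901 = 2.6198
Step 4: Primal residual = |0.7802 + 3.6901| = 4.4702


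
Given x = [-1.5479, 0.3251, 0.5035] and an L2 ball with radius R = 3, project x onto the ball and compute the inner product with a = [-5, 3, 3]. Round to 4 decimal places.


Step 1: Compute ||x|| (intermediates to 6 decimals).
||x|| = sqrt((-1.5479)^2 + 0.3251^2 + 0.5035^2) = 1.659879
Step 2: Project.
Since ||x|| <= R, proj = x (no scaling needed).
proj(x) = [-1.5479, 0.3251, 0.5035]
Step 3: Dot product.
a^T * proj(x) = -5*(-1.5479) + 3*0.3251 + 3*0.5035 = 10.2253


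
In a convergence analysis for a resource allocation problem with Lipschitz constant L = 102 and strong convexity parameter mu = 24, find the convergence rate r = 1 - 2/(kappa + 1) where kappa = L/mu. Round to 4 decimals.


Step 1: Compute the condition number.
kappa = L/mu = 102/24 = 4.25
Step 2: Compute the convergence rate.
r = 1 - 2/(kappa + 1) = 1 - 2*mu/(L + mu) = (L - mu)/(L + mu) = 78/126 = 0.619


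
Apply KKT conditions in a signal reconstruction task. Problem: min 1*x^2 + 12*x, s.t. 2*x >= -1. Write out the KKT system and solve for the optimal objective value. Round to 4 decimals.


Step 1: Try lambda = 0 (constraint inactive).
x_unc = -12/(2*1) = -6.0
Check: 2*-6.0 = -12.0 < -1 -- violated!
Step 2: Constraint must be active: 2*x = -1
x* = -1/2 = -0.5
lambda = (2*1*(-0.5) + 12)/2 = 5.5
Step 3: Compute optimal value.
f(x*) = 1*(-0.5)^2 + 12*(-0.5) = -5.75


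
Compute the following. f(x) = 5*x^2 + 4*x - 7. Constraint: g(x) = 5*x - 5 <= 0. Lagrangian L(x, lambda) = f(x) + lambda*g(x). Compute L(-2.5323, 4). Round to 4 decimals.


Step 1: Evaluate f(x).
f(-2.5323) = 5*(-2.5323)^2 + 4*(-2.5323) - 7 = 14.9335
Step 2: Evaluate g(x).
g(-2.5323) = 5*-2.5323 - 5 = -17.6615
Step 3: Compute Lagrangian.
L = 14.9335 + 4*-17.6615 = -55.7125


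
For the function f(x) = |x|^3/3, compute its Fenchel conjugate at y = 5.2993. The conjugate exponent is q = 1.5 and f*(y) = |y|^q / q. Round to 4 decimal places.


The conjugate exponent q satisfies 1/p + 1/q = 1.
p = 3, so q = 3/(3 - 1) = 1.5
|y|^q = 5.2993^1.5 = 12.1991
f*(5.2993) = 12.1991 / 1.5 = 8.1327


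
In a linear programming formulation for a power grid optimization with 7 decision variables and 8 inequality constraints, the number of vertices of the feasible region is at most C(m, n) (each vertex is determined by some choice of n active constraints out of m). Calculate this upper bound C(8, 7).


Each vertex corresponds to some choice of n active constraints out of m, so the number of vertices is at most C(m, n) = m! / (n!(m-n)!).
m = 8, n = 7
Numerator: 8 * 7 * 6 * 5 * 4 * 3 * 2
Denominator: 7! = 5040
C(8, 7) = 8


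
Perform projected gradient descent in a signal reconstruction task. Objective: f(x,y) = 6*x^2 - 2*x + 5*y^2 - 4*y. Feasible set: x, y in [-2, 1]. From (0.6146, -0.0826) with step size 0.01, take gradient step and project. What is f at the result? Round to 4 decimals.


Step 1: Compute gradient at (0.6146, -0.0826).
grad_x = 2*6*0.6146 - 2 = 5.3752
grad_y = 2*5*-0.0826 - 4 = -4.826
Step 2: Gradient step.
x_raw = 0.6146 - 0.01*5.3752 = 0.5608
y_raw = -0.0826 - 0.01*-4.826 = -0.0343
Step 3: Project onto [-2, 1].
x_proj = clip(0.5608) = 0.5608
y_proj = clip(-0.0343) = -0.0343
Step 4: Evaluate f.
f(0.5608, -0.0343) = 0.9089


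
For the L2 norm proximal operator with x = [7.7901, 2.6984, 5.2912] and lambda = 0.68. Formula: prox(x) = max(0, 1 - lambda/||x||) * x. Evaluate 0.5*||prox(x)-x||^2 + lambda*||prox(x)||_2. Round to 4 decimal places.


Step 1: Compute ||x||.
||x|| = 9.7961
Step 2: Compute scaling factor.
scale = max(0, 1 - 0.68/9.7961) = 0.9306
Step 3: prox(x) = [7.2493, 2.5111, 4.9239]
||prox(x)|| = 9.1161
Step 4: Proximal objective.
0.5*||prox-x||^2 = 0.2312
lambda*||prox|| = 6.1989
Total = 6.4302


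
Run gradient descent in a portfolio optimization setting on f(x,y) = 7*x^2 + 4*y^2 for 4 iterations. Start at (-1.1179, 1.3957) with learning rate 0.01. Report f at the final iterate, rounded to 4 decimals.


Gradient descent on f(x,y) = 7*x^2 + 4*y^2.
Starting point: (-1.1179, 1.3957), alpha = 0.01
Step 1: grad_x = 2*7*-1.1179 = -15.6506, grad_y = 2*4*1.3957 = 11.1656
  x_1 = -1.1179 - 0.01*-15.6506 = -0.9614
  y_1 = 1.3957 - 0.01*11.1656 = 1.284
Step 2: grad_x = 2*7*-0.9614 = -13.4595, grad_y = 2*4*1.284 = 10.2724
  x_2 = -0.9614 - 0.01*-13.4595 = -0.8268
  y_2 = 1.284 - 0.01*10.2724 = 1.1813
Step 3: grad_x = 2*7*-0.8268 = -11.5752, grad_y = 2*4*1.1813 = 9.4506
  x_3 = -0.8268 - 0.01*-11.5752 = -0.711
  y_3 = 1.1813 - 0.01*9.4506 = 1.0868
Step 4: grad_x = 2*7*-0.711 = -9.9547, grad_y = 2*4*1.0868 = 8.6945
  x_4 = -0.711 - 0.01*-9.9547 = -0.6115
  y_4 = 1.0868 - 0.01*8.6945 = 0.9999
f(-0.6115, 0.9999) = 7*(-0.6115)^2 + 4*0.9999^2 = 6.6165
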